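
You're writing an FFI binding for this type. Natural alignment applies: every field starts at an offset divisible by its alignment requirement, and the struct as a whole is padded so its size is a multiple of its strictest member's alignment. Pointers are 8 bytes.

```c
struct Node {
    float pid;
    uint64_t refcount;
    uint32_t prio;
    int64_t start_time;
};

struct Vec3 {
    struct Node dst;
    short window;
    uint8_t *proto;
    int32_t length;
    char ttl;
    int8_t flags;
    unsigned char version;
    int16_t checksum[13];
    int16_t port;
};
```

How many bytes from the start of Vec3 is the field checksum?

56

Node: pid at 0 (size 4, align 4) → ends 4; pad 4 to align 8 for refcount; refcount at 8 (size 8, align 8) → ends 16; prio at 16 (size 4, align 4) → ends 20; pad 4 to align 8 for start_time; start_time at 24 (size 8, align 8) → ends 32; total 32 bytes, alignment 8
dst at 0 (size 32, align 8) → ends 32
window at 32 (size 2, align 2) → ends 34
pad 6 to align 8 for proto
proto at 40 (size 8, align 8) → ends 48
length at 48 (size 4, align 4) → ends 52
ttl at 52 (size 1, align 1) → ends 53
flags at 53 (size 1, align 1) → ends 54
version at 54 (size 1, align 1) → ends 55
pad 1 to align 2 for checksum
checksum at 56 (size 26, align 2) → ends 82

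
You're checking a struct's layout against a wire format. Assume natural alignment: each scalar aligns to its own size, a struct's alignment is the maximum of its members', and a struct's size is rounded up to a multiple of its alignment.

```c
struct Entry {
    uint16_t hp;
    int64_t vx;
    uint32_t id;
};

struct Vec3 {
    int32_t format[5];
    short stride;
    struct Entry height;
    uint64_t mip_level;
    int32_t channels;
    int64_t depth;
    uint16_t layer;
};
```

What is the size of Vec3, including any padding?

80 bytes

Entry: @0: hp [2B, align 2] → 2; +6 pad (align 8); @8: vx [8B, align 8] → 16; @16: id [4B, align 4] → 20; +4 tail pad (align 8); size 24, align 8
@0: format [20B, align 4] → 20
@20: stride [2B, align 2] → 22
+2 pad (align 8)
@24: height [24B, align 8] → 48
@48: mip_level [8B, align 8] → 56
@56: channels [4B, align 4] → 60
+4 pad (align 8)
@64: depth [8B, align 8] → 72
@72: layer [2B, align 2] → 74
+6 tail pad (align 8)
size 80, align 8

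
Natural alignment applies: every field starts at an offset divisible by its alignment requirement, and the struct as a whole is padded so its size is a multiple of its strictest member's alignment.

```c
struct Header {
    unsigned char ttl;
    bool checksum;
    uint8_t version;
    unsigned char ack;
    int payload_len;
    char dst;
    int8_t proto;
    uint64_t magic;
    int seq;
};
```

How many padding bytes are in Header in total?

@0: ttl [1B, align 1] → 1
@1: checksum [1B, align 1] → 2
@2: version [1B, align 1] → 3
@3: ack [1B, align 1] → 4
@4: payload_len [4B, align 4] → 8
@8: dst [1B, align 1] → 9
@9: proto [1B, align 1] → 10
+6 pad (align 8)
@16: magic [8B, align 8] → 24
@24: seq [4B, align 4] → 28
+4 tail pad (align 8)
size 32, align 8
data bytes 22, size 32 → padding 10

10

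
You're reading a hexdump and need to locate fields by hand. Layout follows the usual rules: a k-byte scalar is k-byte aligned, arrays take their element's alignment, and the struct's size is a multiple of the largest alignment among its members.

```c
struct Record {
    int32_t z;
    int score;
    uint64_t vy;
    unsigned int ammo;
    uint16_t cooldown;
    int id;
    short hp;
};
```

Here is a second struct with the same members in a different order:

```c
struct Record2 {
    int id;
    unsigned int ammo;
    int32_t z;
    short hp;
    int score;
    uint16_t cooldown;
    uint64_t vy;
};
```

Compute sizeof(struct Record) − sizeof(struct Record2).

0..4  z  (4B, 4-aligned)
4..8  score  (4B, 4-aligned)
8..16  vy  (8B, 8-aligned)
16..20  ammo  (4B, 4-aligned)
20..22  cooldown  (2B, 2-aligned)
22..24  -- padding (2B)
24..28  id  (4B, 4-aligned)
28..30  hp  (2B, 2-aligned)
30..32  -- tail padding (2B)
sizeof = 32, alignof = 8
— Record2 —
0..4  id  (4B, 4-aligned)
4..8  ammo  (4B, 4-aligned)
8..12  z  (4B, 4-aligned)
12..14  hp  (2B, 2-aligned)
14..16  -- padding (2B)
16..20  score  (4B, 4-aligned)
20..22  cooldown  (2B, 2-aligned)
22..24  -- padding (2B)
24..32  vy  (8B, 8-aligned)
sizeof = 32, alignof = 8
32 − 32 = 0

0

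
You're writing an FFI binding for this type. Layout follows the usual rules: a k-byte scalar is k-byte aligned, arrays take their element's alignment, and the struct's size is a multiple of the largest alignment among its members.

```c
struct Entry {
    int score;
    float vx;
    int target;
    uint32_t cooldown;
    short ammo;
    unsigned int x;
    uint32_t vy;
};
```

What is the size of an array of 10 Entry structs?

280

@0: score [4B, align 4] → 4
@4: vx [4B, align 4] → 8
@8: target [4B, align 4] → 12
@12: cooldown [4B, align 4] → 16
@16: ammo [2B, align 2] → 18
+2 pad (align 4)
@20: x [4B, align 4] → 24
@24: vy [4B, align 4] → 28
size 28, align 4
array of 10: 10 × 28 = 280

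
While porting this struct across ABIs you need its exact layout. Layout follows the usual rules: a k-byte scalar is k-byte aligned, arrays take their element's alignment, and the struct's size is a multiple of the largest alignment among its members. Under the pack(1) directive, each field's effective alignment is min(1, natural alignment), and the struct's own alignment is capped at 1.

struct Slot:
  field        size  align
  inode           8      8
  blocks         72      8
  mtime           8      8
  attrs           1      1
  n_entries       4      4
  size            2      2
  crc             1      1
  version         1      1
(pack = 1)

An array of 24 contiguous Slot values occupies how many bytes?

2328

inode at 0 (size 8, align 1) → ends 8
blocks at 8 (size 72, align 1) → ends 80
mtime at 80 (size 8, align 1) → ends 88
attrs at 88 (size 1, align 1) → ends 89
n_entries at 89 (size 4, align 1) → ends 93
size at 93 (size 2, align 1) → ends 95
crc at 95 (size 1, align 1) → ends 96
version at 96 (size 1, align 1) → ends 97
total 97 bytes, alignment 1
array of 24: 24 × 97 = 2328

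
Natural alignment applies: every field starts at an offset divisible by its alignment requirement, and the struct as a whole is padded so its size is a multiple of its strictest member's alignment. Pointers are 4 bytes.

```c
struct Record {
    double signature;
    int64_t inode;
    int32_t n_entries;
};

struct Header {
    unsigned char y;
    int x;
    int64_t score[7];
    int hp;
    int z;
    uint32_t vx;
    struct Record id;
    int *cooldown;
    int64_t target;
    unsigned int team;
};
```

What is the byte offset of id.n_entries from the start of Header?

Record: @0: signature [8B, align 8] → 8; @8: inode [8B, align 8] → 16; @16: n_entries [4B, align 4] → 20; +4 tail pad (align 8); size 24, align 8
@0: y [1B, align 1] → 1
+3 pad (align 4)
@4: x [4B, align 4] → 8
@8: score [56B, align 8] → 64
@64: hp [4B, align 4] → 68
@68: z [4B, align 4] → 72
@72: vx [4B, align 4] → 76
+4 pad (align 8)
@80: id [24B, align 8] → 104
within Record: n_entries at 16
80 + 16 = 96

96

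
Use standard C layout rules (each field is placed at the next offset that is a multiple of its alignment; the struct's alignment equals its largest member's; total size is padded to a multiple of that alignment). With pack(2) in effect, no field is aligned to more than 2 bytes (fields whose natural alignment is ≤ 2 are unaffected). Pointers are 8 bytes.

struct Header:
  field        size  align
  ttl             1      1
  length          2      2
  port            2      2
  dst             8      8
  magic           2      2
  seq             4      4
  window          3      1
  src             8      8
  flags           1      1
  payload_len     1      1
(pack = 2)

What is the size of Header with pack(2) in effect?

ttl at 0 (size 1, align 1) → ends 1
pad 1 to align 2 for length
length at 2 (size 2, align 2) → ends 4
port at 4 (size 2, align 2) → ends 6
dst at 6 (size 8, align 2) → ends 14
magic at 14 (size 2, align 2) → ends 16
seq at 16 (size 4, align 2) → ends 20
window at 20 (size 3, align 1) → ends 23
pad 1 to align 2 for src
src at 24 (size 8, align 2) → ends 32
flags at 32 (size 1, align 1) → ends 33
payload_len at 33 (size 1, align 1) → ends 34
total 34 bytes, alignment 2

34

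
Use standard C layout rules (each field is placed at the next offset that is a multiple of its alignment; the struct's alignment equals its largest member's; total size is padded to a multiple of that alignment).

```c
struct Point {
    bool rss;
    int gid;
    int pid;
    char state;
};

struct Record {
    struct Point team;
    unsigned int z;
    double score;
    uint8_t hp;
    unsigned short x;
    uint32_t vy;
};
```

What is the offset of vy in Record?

Point: @0: rss [1B, align 1] → 1; +3 pad (align 4); @4: gid [4B, align 4] → 8; @8: pid [4B, align 4] → 12; @12: state [1B, align 1] → 13; +3 tail pad (align 4); size 16, align 4
@0: team [16B, align 4] → 16
@16: z [4B, align 4] → 20
+4 pad (align 8)
@24: score [8B, align 8] → 32
@32: hp [1B, align 1] → 33
+1 pad (align 2)
@34: x [2B, align 2] → 36
@36: vy [4B, align 4] → 40

36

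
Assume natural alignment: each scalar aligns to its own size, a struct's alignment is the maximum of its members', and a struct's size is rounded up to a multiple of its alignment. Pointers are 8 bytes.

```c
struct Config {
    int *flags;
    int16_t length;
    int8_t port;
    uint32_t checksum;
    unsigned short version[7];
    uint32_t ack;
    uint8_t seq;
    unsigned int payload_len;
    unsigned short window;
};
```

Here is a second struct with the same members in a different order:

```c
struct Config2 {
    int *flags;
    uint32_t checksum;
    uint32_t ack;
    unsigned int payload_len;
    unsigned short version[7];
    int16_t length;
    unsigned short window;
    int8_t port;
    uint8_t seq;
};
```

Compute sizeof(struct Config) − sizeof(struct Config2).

8

0..8  flags  (8B, 8-aligned)
8..10  length  (2B, 2-aligned)
10..11  port  (1B, 1-aligned)
11..12  -- padding (1B)
12..16  checksum  (4B, 4-aligned)
16..30  version  (14B, 2-aligned)
30..32  -- padding (2B)
32..36  ack  (4B, 4-aligned)
36..37  seq  (1B, 1-aligned)
37..40  -- padding (3B)
40..44  payload_len  (4B, 4-aligned)
44..46  window  (2B, 2-aligned)
46..48  -- tail padding (2B)
sizeof = 48, alignof = 8
— Config2 —
0..8  flags  (8B, 8-aligned)
8..12  checksum  (4B, 4-aligned)
12..16  ack  (4B, 4-aligned)
16..20  payload_len  (4B, 4-aligned)
20..34  version  (14B, 2-aligned)
34..36  length  (2B, 2-aligned)
36..38  window  (2B, 2-aligned)
38..39  port  (1B, 1-aligned)
39..40  seq  (1B, 1-aligned)
sizeof = 40, alignof = 8
48 − 40 = 8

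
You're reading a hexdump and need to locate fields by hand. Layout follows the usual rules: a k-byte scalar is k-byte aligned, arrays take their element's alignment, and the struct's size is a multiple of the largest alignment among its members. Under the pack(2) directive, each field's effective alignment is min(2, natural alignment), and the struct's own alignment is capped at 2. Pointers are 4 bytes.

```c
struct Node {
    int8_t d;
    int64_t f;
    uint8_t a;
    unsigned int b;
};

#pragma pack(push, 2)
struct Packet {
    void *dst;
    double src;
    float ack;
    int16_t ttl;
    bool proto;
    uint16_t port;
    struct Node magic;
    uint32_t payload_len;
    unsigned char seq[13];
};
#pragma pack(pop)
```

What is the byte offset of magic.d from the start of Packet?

22

Node: 0..1  d  (1B, 1-aligned); 1..8  -- padding (7B); 8..16  f  (8B, 8-aligned); 16..17  a  (1B, 1-aligned); 17..20  -- padding (3B); 20..24  b  (4B, 4-aligned); sizeof = 24, alignof = 8
0..4  dst  (4B, 2-aligned)
4..12  src  (8B, 2-aligned)
12..16  ack  (4B, 2-aligned)
16..18  ttl  (2B, 2-aligned)
18..19  proto  (1B, 1-aligned)
19..20  -- padding (1B)
20..22  port  (2B, 2-aligned)
22..46  magic  (24B, 2-aligned)
within Node: d at 0
22 + 0 = 22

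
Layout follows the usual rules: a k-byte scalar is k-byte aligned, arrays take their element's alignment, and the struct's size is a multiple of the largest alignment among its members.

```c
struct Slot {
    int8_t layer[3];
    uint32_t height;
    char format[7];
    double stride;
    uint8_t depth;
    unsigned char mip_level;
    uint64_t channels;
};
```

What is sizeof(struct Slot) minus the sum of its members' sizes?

8

@0: layer [3B, align 1] → 3
+1 pad (align 4)
@4: height [4B, align 4] → 8
@8: format [7B, align 1] → 15
+1 pad (align 8)
@16: stride [8B, align 8] → 24
@24: depth [1B, align 1] → 25
@25: mip_level [1B, align 1] → 26
+6 pad (align 8)
@32: channels [8B, align 8] → 40
size 40, align 8
data bytes 32, size 40 → padding 8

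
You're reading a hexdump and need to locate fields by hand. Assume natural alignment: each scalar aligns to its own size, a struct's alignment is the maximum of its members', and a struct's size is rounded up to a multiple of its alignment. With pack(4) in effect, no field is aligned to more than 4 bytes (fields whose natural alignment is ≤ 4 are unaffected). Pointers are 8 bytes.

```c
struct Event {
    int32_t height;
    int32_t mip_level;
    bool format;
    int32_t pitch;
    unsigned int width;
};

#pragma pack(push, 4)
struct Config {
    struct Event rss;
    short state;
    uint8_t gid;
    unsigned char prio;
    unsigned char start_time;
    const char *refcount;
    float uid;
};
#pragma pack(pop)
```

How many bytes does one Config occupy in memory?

Event: height at 0 (size 4, align 4) → ends 4; mip_level at 4 (size 4, align 4) → ends 8; format at 8 (size 1, align 1) → ends 9; pad 3 to align 4 for pitch; pitch at 12 (size 4, align 4) → ends 16; width at 16 (size 4, align 4) → ends 20; total 20 bytes, alignment 4
rss at 0 (size 20, align 4) → ends 20
state at 20 (size 2, align 2) → ends 22
gid at 22 (size 1, align 1) → ends 23
prio at 23 (size 1, align 1) → ends 24
start_time at 24 (size 1, align 1) → ends 25
pad 3 to align 4 for refcount
refcount at 28 (size 8, align 4) → ends 36
uid at 36 (size 4, align 4) → ends 40
total 40 bytes, alignment 4

40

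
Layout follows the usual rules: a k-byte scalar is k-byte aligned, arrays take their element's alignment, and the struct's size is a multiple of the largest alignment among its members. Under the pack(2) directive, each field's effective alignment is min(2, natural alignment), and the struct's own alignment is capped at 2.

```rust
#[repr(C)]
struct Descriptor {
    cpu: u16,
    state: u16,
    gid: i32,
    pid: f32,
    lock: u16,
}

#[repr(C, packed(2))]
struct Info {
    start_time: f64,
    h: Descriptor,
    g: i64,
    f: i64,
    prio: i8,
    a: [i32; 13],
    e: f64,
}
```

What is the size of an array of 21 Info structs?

2142

Descriptor: cpu at 0 (size 2, align 2) → ends 2; state at 2 (size 2, align 2) → ends 4; gid at 4 (size 4, align 4) → ends 8; pid at 8 (size 4, align 4) → ends 12; lock at 12 (size 2, align 2) → ends 14; tail pad 2 to reach multiple of 4; total 16 bytes, alignment 4
start_time at 0 (size 8, align 2) → ends 8
h at 8 (size 16, align 2) → ends 24
g at 24 (size 8, align 2) → ends 32
f at 32 (size 8, align 2) → ends 40
prio at 40 (size 1, align 1) → ends 41
pad 1 to align 2 for a
a at 42 (size 52, align 2) → ends 94
e at 94 (size 8, align 2) → ends 102
total 102 bytes, alignment 2
array of 21: 21 × 102 = 2142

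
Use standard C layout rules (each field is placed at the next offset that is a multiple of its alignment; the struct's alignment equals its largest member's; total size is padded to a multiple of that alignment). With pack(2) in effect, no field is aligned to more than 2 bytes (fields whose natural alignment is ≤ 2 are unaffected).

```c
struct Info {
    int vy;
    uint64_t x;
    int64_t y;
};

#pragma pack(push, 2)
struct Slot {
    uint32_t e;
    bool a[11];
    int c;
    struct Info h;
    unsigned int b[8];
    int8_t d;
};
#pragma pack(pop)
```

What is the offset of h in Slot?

20

Info: vy at 0 (size 4, align 4) → ends 4; pad 4 to align 8 for x; x at 8 (size 8, align 8) → ends 16; y at 16 (size 8, align 8) → ends 24; total 24 bytes, alignment 8
e at 0 (size 4, align 2) → ends 4
a at 4 (size 11, align 1) → ends 15
pad 1 to align 2 for c
c at 16 (size 4, align 2) → ends 20
h at 20 (size 24, align 2) → ends 44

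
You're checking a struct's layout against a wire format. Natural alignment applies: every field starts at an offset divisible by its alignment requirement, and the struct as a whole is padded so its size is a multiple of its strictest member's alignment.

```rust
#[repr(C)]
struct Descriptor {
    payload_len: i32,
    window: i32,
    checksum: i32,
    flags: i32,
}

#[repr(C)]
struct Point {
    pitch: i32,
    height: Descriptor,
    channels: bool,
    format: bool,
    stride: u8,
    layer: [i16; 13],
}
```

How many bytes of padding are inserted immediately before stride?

Descriptor: payload_len at 0 (size 4, align 4) → ends 4; window at 4 (size 4, align 4) → ends 8; checksum at 8 (size 4, align 4) → ends 12; flags at 12 (size 4, align 4) → ends 16; total 16 bytes, alignment 4
pitch at 0 (size 4, align 4) → ends 4
height at 4 (size 16, align 4) → ends 20
channels at 20 (size 1, align 1) → ends 21
format at 21 (size 1, align 1) → ends 22
stride at 22 (size 1, align 1) → ends 23

0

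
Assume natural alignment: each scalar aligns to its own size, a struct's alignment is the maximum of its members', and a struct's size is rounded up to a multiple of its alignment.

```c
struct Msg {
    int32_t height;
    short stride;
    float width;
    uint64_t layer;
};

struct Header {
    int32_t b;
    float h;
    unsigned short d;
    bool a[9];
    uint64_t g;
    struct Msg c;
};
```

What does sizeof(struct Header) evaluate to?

56

Msg: height at 0 (size 4, align 4) → ends 4; stride at 4 (size 2, align 2) → ends 6; pad 2 to align 4 for width; width at 8 (size 4, align 4) → ends 12; pad 4 to align 8 for layer; layer at 16 (size 8, align 8) → ends 24; total 24 bytes, alignment 8
b at 0 (size 4, align 4) → ends 4
h at 4 (size 4, align 4) → ends 8
d at 8 (size 2, align 2) → ends 10
a at 10 (size 9, align 1) → ends 19
pad 5 to align 8 for g
g at 24 (size 8, align 8) → ends 32
c at 32 (size 24, align 8) → ends 56
total 56 bytes, alignment 8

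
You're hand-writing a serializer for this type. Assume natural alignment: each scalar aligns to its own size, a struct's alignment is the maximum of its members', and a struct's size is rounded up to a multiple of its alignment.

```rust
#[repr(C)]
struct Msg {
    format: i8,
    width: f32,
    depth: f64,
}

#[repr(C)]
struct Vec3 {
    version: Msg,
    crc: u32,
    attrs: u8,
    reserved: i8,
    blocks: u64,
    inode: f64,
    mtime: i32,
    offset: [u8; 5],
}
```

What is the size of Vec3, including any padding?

Msg: 0..1  format  (1B, 1-aligned); 1..4  -- padding (3B); 4..8  width  (4B, 4-aligned); 8..16  depth  (8B, 8-aligned); sizeof = 16, alignof = 8
0..16  version  (16B, 8-aligned)
16..20  crc  (4B, 4-aligned)
20..21  attrs  (1B, 1-aligned)
21..22  reserved  (1B, 1-aligned)
22..24  -- padding (2B)
24..32  blocks  (8B, 8-aligned)
32..40  inode  (8B, 8-aligned)
40..44  mtime  (4B, 4-aligned)
44..49  offset  (5B, 1-aligned)
49..56  -- tail padding (7B)
sizeof = 56, alignof = 8

56 bytes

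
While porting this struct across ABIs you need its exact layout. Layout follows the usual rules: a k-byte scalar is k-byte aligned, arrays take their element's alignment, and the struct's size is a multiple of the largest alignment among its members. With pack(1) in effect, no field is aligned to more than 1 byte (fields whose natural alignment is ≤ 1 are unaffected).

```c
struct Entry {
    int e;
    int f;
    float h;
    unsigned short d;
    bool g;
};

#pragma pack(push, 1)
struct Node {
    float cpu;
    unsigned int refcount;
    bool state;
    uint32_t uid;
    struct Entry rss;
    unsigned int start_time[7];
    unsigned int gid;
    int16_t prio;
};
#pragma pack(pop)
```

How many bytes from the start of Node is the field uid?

9

Entry: 0..4  e  (4B, 4-aligned); 4..8  f  (4B, 4-aligned); 8..12  h  (4B, 4-aligned); 12..14  d  (2B, 2-aligned); 14..15  g  (1B, 1-aligned); 15..16  -- tail padding (1B); sizeof = 16, alignof = 4
0..4  cpu  (4B, 1-aligned)
4..8  refcount  (4B, 1-aligned)
8..9  state  (1B, 1-aligned)
9..13  uid  (4B, 1-aligned)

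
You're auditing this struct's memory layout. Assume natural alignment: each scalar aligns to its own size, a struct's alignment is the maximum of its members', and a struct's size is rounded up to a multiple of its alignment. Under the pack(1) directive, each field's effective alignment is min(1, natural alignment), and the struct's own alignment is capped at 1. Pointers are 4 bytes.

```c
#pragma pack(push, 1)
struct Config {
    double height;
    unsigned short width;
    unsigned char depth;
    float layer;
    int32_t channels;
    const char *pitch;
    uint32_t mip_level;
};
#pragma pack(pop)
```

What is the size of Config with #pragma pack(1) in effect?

0..8  height  (8B, 1-aligned)
8..10  width  (2B, 1-aligned)
10..11  depth  (1B, 1-aligned)
11..15  layer  (4B, 1-aligned)
15..19  channels  (4B, 1-aligned)
19..23  pitch  (4B, 1-aligned)
23..27  mip_level  (4B, 1-aligned)
sizeof = 27, alignof = 1

27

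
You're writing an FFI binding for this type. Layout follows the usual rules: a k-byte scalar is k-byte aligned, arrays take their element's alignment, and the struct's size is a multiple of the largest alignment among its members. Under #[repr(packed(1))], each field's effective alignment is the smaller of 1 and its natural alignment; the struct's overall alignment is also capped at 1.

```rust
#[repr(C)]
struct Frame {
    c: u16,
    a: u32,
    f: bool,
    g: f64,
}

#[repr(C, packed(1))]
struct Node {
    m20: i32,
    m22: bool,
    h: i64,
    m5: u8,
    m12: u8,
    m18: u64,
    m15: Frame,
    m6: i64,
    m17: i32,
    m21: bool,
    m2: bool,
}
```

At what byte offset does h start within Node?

Frame: c at 0 (size 2, align 2) → ends 2; pad 2 to align 4 for a; a at 4 (size 4, align 4) → ends 8; f at 8 (size 1, align 1) → ends 9; pad 7 to align 8 for g; g at 16 (size 8, align 8) → ends 24; total 24 bytes, alignment 8
m20 at 0 (size 4, align 1) → ends 4
m22 at 4 (size 1, align 1) → ends 5
h at 5 (size 8, align 1) → ends 13

5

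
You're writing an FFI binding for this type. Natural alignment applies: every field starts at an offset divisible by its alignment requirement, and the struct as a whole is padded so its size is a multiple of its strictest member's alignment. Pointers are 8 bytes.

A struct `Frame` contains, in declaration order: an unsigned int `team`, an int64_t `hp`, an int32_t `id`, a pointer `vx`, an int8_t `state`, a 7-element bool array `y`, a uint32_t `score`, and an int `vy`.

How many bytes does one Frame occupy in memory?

48

team at 0 (size 4, align 4) → ends 4
pad 4 to align 8 for hp
hp at 8 (size 8, align 8) → ends 16
id at 16 (size 4, align 4) → ends 20
pad 4 to align 8 for vx
vx at 24 (size 8, align 8) → ends 32
state at 32 (size 1, align 1) → ends 33
y at 33 (size 7, align 1) → ends 40
score at 40 (size 4, align 4) → ends 44
vy at 44 (size 4, align 4) → ends 48
total 48 bytes, alignment 8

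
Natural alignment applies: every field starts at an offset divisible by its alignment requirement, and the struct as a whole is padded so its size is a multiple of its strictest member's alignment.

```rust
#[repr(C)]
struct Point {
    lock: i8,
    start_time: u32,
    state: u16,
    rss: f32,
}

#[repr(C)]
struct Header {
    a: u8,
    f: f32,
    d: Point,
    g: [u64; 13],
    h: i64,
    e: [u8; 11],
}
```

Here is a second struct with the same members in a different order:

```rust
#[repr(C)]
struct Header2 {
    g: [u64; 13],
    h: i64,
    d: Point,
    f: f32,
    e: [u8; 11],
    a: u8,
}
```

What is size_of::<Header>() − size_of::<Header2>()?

8

Point: 0..1  lock  (1B, 1-aligned); 1..4  -- padding (3B); 4..8  start_time  (4B, 4-aligned); 8..10  state  (2B, 2-aligned); 10..12  -- padding (2B); 12..16  rss  (4B, 4-aligned); sizeof = 16, alignof = 4
0..1  a  (1B, 1-aligned)
1..4  -- padding (3B)
4..8  f  (4B, 4-aligned)
8..24  d  (16B, 4-aligned)
24..128  g  (104B, 8-aligned)
128..136  h  (8B, 8-aligned)
136..147  e  (11B, 1-aligned)
147..152  -- tail padding (5B)
sizeof = 152, alignof = 8
— Header2 —
0..104  g  (104B, 8-aligned)
104..112  h  (8B, 8-aligned)
112..128  d  (16B, 4-aligned)
128..132  f  (4B, 4-aligned)
132..143  e  (11B, 1-aligned)
143..144  a  (1B, 1-aligned)
sizeof = 144, alignof = 8
152 − 144 = 8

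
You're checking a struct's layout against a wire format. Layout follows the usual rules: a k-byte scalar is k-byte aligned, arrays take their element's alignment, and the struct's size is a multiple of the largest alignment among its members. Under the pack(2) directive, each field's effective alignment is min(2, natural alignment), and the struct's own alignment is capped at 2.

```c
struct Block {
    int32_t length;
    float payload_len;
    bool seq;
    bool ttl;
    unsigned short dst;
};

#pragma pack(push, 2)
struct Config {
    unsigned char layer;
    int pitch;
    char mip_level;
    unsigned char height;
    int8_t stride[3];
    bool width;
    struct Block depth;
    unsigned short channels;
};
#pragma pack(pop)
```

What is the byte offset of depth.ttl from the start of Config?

21

Block: length at 0 (size 4, align 4) → ends 4; payload_len at 4 (size 4, align 4) → ends 8; seq at 8 (size 1, align 1) → ends 9; ttl at 9 (size 1, align 1) → ends 10; dst at 10 (size 2, align 2) → ends 12; total 12 bytes, alignment 4
layer at 0 (size 1, align 1) → ends 1
pad 1 to align 2 for pitch
pitch at 2 (size 4, align 2) → ends 6
mip_level at 6 (size 1, align 1) → ends 7
height at 7 (size 1, align 1) → ends 8
stride at 8 (size 3, align 1) → ends 11
width at 11 (size 1, align 1) → ends 12
depth at 12 (size 12, align 2) → ends 24
within Block: ttl at 9
12 + 9 = 21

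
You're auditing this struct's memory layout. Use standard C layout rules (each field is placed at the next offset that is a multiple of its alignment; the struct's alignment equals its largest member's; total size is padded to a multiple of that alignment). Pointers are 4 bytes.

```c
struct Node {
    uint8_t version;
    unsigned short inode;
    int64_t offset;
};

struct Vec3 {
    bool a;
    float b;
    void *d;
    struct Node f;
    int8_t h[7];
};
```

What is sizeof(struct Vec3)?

Node: @0: version [1B, align 1] → 1; +1 pad (align 2); @2: inode [2B, align 2] → 4; +4 pad (align 8); @8: offset [8B, align 8] → 16; size 16, align 8
@0: a [1B, align 1] → 1
+3 pad (align 4)
@4: b [4B, align 4] → 8
@8: d [4B, align 4] → 12
+4 pad (align 8)
@16: f [16B, align 8] → 32
@32: h [7B, align 1] → 39
+1 tail pad (align 8)
size 40, align 8

40 bytes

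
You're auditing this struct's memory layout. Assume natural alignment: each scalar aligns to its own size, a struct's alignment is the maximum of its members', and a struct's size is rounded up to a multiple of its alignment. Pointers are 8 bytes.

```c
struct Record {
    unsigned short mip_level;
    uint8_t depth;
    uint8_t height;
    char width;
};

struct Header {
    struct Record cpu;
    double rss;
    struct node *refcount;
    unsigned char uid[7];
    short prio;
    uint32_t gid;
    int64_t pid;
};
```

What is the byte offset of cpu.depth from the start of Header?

2

Record: 0..2  mip_level  (2B, 2-aligned); 2..3  depth  (1B, 1-aligned); 3..4  height  (1B, 1-aligned); 4..5  width  (1B, 1-aligned); 5..6  -- tail padding (1B); sizeof = 6, alignof = 2
0..6  cpu  (6B, 2-aligned)
within Record: depth at 2
0 + 2 = 2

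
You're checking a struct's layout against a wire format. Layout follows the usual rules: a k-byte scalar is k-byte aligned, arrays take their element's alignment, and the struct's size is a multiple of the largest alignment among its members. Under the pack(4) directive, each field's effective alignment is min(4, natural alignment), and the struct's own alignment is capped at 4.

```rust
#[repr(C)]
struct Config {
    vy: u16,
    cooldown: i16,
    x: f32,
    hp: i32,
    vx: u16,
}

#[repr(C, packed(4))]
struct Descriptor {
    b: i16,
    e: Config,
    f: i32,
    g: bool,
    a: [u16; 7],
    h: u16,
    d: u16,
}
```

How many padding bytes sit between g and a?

Config: vy at 0 (size 2, align 2) → ends 2; cooldown at 2 (size 2, align 2) → ends 4; x at 4 (size 4, align 4) → ends 8; hp at 8 (size 4, align 4) → ends 12; vx at 12 (size 2, align 2) → ends 14; tail pad 2 to reach multiple of 4; total 16 bytes, alignment 4
b at 0 (size 2, align 2) → ends 2
pad 2 to align 4 for e
e at 4 (size 16, align 4) → ends 20
f at 20 (size 4, align 4) → ends 24
g at 24 (size 1, align 1) → ends 25
pad 1 to align 2 for a
a at 26 (size 14, align 2) → ends 40

1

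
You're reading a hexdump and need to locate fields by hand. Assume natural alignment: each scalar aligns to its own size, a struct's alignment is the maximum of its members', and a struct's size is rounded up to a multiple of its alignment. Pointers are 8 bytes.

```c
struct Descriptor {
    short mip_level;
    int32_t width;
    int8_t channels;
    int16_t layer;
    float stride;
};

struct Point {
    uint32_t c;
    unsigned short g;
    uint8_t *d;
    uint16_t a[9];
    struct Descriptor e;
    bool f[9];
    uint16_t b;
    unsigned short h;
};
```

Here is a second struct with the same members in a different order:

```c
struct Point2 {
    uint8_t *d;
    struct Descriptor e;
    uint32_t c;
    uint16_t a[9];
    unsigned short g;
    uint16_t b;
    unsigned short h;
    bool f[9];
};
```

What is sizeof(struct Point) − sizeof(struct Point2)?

8

Descriptor: mip_level at 0 (size 2, align 2) → ends 2; pad 2 to align 4 for width; width at 4 (size 4, align 4) → ends 8; channels at 8 (size 1, align 1) → ends 9; pad 1 to align 2 for layer; layer at 10 (size 2, align 2) → ends 12; stride at 12 (size 4, align 4) → ends 16; total 16 bytes, alignment 4
c at 0 (size 4, align 4) → ends 4
g at 4 (size 2, align 2) → ends 6
pad 2 to align 8 for d
d at 8 (size 8, align 8) → ends 16
a at 16 (size 18, align 2) → ends 34
pad 2 to align 4 for e
e at 36 (size 16, align 4) → ends 52
f at 52 (size 9, align 1) → ends 61
pad 1 to align 2 for b
b at 62 (size 2, align 2) → ends 64
h at 64 (size 2, align 2) → ends 66
tail pad 6 to reach multiple of 8
total 72 bytes, alignment 8
— Point2 —
d at 0 (size 8, align 8) → ends 8
e at 8 (size 16, align 4) → ends 24
c at 24 (size 4, align 4) → ends 28
a at 28 (size 18, align 2) → ends 46
g at 46 (size 2, align 2) → ends 48
b at 48 (size 2, align 2) → ends 50
h at 50 (size 2, align 2) → ends 52
f at 52 (size 9, align 1) → ends 61
tail pad 3 to reach multiple of 8
total 64 bytes, alignment 8
72 − 64 = 8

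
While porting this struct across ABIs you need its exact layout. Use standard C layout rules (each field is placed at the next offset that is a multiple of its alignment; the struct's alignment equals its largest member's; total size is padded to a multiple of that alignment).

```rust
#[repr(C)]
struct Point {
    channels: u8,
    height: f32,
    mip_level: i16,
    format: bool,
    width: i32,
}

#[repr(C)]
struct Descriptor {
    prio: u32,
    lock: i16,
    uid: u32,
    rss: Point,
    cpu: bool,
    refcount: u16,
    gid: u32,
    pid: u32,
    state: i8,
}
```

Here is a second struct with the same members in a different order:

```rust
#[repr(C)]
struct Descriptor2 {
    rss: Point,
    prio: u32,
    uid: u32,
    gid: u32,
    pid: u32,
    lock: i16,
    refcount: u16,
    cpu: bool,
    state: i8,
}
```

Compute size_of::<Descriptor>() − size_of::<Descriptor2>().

Point: @0: channels [1B, align 1] → 1; +3 pad (align 4); @4: height [4B, align 4] → 8; @8: mip_level [2B, align 2] → 10; @10: format [1B, align 1] → 11; +1 pad (align 4); @12: width [4B, align 4] → 16; size 16, align 4
@0: prio [4B, align 4] → 4
@4: lock [2B, align 2] → 6
+2 pad (align 4)
@8: uid [4B, align 4] → 12
@12: rss [16B, align 4] → 28
@28: cpu [1B, align 1] → 29
+1 pad (align 2)
@30: refcount [2B, align 2] → 32
@32: gid [4B, align 4] → 36
@36: pid [4B, align 4] → 40
@40: state [1B, align 1] → 41
+3 tail pad (align 4)
size 44, align 4
— Descriptor2 —
@0: rss [16B, align 4] → 16
@16: prio [4B, align 4] → 20
@20: uid [4B, align 4] → 24
@24: gid [4B, align 4] → 28
@28: pid [4B, align 4] → 32
@32: lock [2B, align 2] → 34
@34: refcount [2B, align 2] → 36
@36: cpu [1B, align 1] → 37
@37: state [1B, align 1] → 38
+2 tail pad (align 4)
size 40, align 4
44 − 40 = 4

4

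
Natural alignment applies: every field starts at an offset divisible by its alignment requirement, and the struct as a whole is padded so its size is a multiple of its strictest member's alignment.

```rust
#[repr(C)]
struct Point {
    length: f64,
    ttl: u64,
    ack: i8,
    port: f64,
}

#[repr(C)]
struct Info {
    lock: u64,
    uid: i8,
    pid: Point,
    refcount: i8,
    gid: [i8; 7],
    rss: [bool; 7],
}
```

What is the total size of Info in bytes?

64

Point: 0..8  length  (8B, 8-aligned); 8..16  ttl  (8B, 8-aligned); 16..17  ack  (1B, 1-aligned); 17..24  -- padding (7B); 24..32  port  (8B, 8-aligned); sizeof = 32, alignof = 8
0..8  lock  (8B, 8-aligned)
8..9  uid  (1B, 1-aligned)
9..16  -- padding (7B)
16..48  pid  (32B, 8-aligned)
48..49  refcount  (1B, 1-aligned)
49..56  gid  (7B, 1-aligned)
56..63  rss  (7B, 1-aligned)
63..64  -- tail padding (1B)
sizeof = 64, alignof = 8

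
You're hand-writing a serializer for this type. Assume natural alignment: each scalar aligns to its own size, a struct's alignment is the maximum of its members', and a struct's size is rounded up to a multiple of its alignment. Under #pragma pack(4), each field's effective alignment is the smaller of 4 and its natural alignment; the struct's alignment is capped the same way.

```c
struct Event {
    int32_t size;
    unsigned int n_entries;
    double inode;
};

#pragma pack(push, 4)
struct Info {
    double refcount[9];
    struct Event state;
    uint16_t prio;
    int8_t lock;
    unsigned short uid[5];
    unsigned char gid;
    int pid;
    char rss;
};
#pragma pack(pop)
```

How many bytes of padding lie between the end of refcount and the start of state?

Event: 0..4  size  (4B, 4-aligned); 4..8  n_entries  (4B, 4-aligned); 8..16  inode  (8B, 8-aligned); sizeof = 16, alignof = 8
0..72  refcount  (72B, 4-aligned)
72..88  state  (16B, 4-aligned)

0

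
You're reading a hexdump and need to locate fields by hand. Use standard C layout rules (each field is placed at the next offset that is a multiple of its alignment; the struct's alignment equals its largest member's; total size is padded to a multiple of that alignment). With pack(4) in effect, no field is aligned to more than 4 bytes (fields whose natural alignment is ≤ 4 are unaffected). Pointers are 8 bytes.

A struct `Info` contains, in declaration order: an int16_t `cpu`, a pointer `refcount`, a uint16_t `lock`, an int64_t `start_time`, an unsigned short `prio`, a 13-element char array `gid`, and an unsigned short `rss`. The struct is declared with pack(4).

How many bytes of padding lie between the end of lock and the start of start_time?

2

cpu at 0 (size 2, align 2) → ends 2
pad 2 to align 4 for refcount
refcount at 4 (size 8, align 4) → ends 12
lock at 12 (size 2, align 2) → ends 14
pad 2 to align 4 for start_time
start_time at 16 (size 8, align 4) → ends 24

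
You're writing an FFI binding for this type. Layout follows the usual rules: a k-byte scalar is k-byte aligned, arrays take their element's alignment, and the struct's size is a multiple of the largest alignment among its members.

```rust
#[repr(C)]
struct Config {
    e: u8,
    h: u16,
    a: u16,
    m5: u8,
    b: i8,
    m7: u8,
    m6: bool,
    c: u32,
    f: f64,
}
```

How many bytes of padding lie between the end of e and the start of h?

1

@0: e [1B, align 1] → 1
+1 pad (align 2)
@2: h [2B, align 2] → 4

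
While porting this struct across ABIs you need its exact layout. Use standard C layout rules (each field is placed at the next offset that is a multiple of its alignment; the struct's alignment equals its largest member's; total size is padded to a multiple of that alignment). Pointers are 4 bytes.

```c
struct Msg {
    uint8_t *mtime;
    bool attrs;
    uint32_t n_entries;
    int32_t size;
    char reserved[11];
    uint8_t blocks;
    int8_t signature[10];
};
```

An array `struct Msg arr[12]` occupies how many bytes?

480

@0: mtime [4B, align 4] → 4
@4: attrs [1B, align 1] → 5
+3 pad (align 4)
@8: n_entries [4B, align 4] → 12
@12: size [4B, align 4] → 16
@16: reserved [11B, align 1] → 27
@27: blocks [1B, align 1] → 28
@28: signature [10B, align 1] → 38
+2 tail pad (align 4)
size 40, align 4
array of 12: 12 × 40 = 480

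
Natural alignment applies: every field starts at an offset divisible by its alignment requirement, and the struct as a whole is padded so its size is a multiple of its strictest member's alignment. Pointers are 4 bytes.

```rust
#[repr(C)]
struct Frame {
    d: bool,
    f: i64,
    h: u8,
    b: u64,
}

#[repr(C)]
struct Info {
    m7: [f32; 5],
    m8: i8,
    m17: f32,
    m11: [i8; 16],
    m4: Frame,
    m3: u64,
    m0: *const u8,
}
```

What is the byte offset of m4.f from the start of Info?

Frame: 0..1  d  (1B, 1-aligned); 1..8  -- padding (7B); 8..16  f  (8B, 8-aligned); 16..17  h  (1B, 1-aligned); 17..24  -- padding (7B); 24..32  b  (8B, 8-aligned); sizeof = 32, alignof = 8
0..20  m7  (20B, 4-aligned)
20..21  m8  (1B, 1-aligned)
21..24  -- padding (3B)
24..28  m17  (4B, 4-aligned)
28..44  m11  (16B, 1-aligned)
44..48  -- padding (4B)
48..80  m4  (32B, 8-aligned)
within Frame: f at 8
48 + 8 = 56

56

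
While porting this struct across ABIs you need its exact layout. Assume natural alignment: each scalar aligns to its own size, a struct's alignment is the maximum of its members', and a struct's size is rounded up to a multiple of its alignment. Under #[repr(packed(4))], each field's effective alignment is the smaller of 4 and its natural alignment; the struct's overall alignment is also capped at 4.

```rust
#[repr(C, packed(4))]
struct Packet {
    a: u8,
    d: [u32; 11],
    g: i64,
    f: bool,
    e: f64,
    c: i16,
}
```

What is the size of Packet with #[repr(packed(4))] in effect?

72

0..1  a  (1B, 1-aligned)
1..4  -- padding (3B)
4..48  d  (44B, 4-aligned)
48..56  g  (8B, 4-aligned)
56..57  f  (1B, 1-aligned)
57..60  -- padding (3B)
60..68  e  (8B, 4-aligned)
68..70  c  (2B, 2-aligned)
70..72  -- tail padding (2B)
sizeof = 72, alignof = 4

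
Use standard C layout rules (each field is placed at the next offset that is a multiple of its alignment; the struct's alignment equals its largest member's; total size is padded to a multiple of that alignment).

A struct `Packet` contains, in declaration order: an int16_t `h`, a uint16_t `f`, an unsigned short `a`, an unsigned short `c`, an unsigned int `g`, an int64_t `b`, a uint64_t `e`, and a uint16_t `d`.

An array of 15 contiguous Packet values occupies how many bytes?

600

h at 0 (size 2, align 2) → ends 2
f at 2 (size 2, align 2) → ends 4
a at 4 (size 2, align 2) → ends 6
c at 6 (size 2, align 2) → ends 8
g at 8 (size 4, align 4) → ends 12
pad 4 to align 8 for b
b at 16 (size 8, align 8) → ends 24
e at 24 (size 8, align 8) → ends 32
d at 32 (size 2, align 2) → ends 34
tail pad 6 to reach multiple of 8
total 40 bytes, alignment 8
array of 15: 15 × 40 = 600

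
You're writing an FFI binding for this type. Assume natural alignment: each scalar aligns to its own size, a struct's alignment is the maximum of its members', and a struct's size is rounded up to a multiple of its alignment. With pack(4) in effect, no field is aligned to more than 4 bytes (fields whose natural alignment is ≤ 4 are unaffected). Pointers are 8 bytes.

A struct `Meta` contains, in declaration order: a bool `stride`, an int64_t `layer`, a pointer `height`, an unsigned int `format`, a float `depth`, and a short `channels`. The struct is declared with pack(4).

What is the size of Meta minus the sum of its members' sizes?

0..1  stride  (1B, 1-aligned)
1..4  -- padding (3B)
4..12  layer  (8B, 4-aligned)
12..20  height  (8B, 4-aligned)
20..24  format  (4B, 4-aligned)
24..28  depth  (4B, 4-aligned)
28..30  channels  (2B, 2-aligned)
30..32  -- tail padding (2B)
sizeof = 32, alignof = 4
data bytes 27, size 32 → padding 5

5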